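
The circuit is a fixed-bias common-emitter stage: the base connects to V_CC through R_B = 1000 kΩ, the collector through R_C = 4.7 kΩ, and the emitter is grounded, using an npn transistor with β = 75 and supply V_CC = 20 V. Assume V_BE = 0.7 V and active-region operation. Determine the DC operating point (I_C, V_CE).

Base loop: V_CC = I_B·R_B + V_BE, so I_B = (20 − 0.7)/1000 kΩ = 0.0193 mA.
In the active region I_C = β·I_B = 75 × 0.0193 = 1.45 mA.
Collector loop: V_CE = V_CC − I_C·R_C = 20 − 1.45×4.7 = 13.2 V.
Since V_CE = 13.2 V > V_CE(sat) ≈ 0.2 V, the transistor is in the active region as assumed.

I_C ≈ 1.4 mA, V_CE ≈ 13 V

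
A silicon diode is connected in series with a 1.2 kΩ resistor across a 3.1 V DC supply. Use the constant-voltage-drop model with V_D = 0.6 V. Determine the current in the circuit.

I ≈ 2.1 mA

KVL around the loop: 3.1 = V_D + I·R = 0.6 + I × 1.2 kΩ.
So I = (3.1 − 0.6) / 1.2 kΩ = 2.5 / 1.2 = 2.08 mA.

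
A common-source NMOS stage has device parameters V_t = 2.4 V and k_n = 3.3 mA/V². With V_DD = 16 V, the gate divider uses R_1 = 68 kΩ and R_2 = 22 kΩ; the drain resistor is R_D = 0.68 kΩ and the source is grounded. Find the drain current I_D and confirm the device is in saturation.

I_D ≈ 3.8 mA

V_G = V_DD·R_2/(R_1+R_2) = 16×22/90 = 3.91 V. With the source grounded, V_GS = V_G = 3.91 V.
Assume saturation: I_D = (k_n/2)(V_GS − V_t)² = (3.3/2)×(3.91 − 2.4)² = 1.65×1.51² = 3.77 mA.
V_DS = V_DD − I_D·R_D = 16 − 3.77×0.68 = 13.4 V.
Saturation requires V_DS ≥ V_GS − V_t = 1.51 V; 13.4 ≥ 1.51 ✓.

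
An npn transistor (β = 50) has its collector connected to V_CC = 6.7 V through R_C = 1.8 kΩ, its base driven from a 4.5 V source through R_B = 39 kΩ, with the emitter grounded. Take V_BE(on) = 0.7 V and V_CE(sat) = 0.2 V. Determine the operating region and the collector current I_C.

Assume active: I_B = (4.5 − 0.7)/39 = 0.0974 mA, giving I_C = β·I_B = 4.87 mA.
But then V_CE = 6.7 − 4.87×1.8 = -2.07 V < V_CE(sat) = 0.2 V — impossible in the active region.
So the transistor is saturated. With V_CE = 0.2 V, I_C = (V_CC − 0.2)/R_C = 6.5/1.8 = 3.61 mA.
Check: β·I_B = 4.87 mA > I_C = 3.61 mA, confirming saturation.

saturation; I_C ≈ 3.6 mA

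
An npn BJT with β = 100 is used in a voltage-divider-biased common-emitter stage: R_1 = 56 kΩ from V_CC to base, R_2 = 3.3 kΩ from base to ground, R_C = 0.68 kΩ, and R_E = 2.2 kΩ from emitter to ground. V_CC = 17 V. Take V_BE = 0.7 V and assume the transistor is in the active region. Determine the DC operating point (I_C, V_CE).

I_C ≈ 0.11 mA, V_CE ≈ 17 V

Thevenize the base divider: V_Th = V_CC·R_2/(R_1+R_2) = 17×3.3/59.3 = 0.946 V, R_Th = R_1‖R_2 = 3.12 kΩ.
Base-emitter loop: V_Th = I_B·R_Th + V_BE + (β+1)I_B·R_E, so I_B = (0.946 − 0.7) / (3.12 + 101×2.2) = 0.00109 mA.
I_C = β·I_B = 100×0.00109 = 0.109 mA, and I_E = (β+1)I_B = 0.11 mA.
V_CE = V_CC − I_C·R_C − I_E·R_E = 17 − 0.109×0.68 − 0.11×2.2 = 16.7 V.
V_CE = 16.7 V > 0.2 V confirms active-region operation.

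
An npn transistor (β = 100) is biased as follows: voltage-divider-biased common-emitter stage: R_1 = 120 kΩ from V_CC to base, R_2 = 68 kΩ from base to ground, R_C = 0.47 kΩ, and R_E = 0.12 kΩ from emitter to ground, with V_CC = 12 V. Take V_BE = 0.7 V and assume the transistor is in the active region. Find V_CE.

V_CE ≈ 8.1 V

Thevenize the base divider: V_Th = V_CC·R_2/(R_1+R_2) = 12×68/188 = 4.34 V, R_Th = R_1‖R_2 = 43.4 kΩ.
Base-emitter loop: V_Th = I_B·R_Th + V_BE + (β+1)I_B·R_E, so I_B = (4.34 − 0.7) / (43.4 + 101×0.12) = 0.0656 mA.
I_C = β·I_B = 100×0.0656 = 6.56 mA, and I_E = (β+1)I_B = 6.62 mA.
V_CE = V_CC − I_C·R_C − I_E·R_E = 12 − 6.56×0.47 − 6.62×0.12 = 8.12 V.
V_CE = 8.12 V > 0.2 V confirms active-region operation.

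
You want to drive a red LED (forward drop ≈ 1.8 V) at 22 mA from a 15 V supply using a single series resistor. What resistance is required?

R ≈ 0.6 kΩ

The resistor drops V_S − V_D = 15 − 1.8 = 13.2 V at 22 mA.
R = 13.2 V / 22 mA = 0.6 kΩ.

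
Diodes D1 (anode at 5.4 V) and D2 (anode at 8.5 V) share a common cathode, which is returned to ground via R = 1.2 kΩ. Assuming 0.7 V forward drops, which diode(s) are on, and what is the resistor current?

Assume both conduct. Then node N would need to be at both 5.4−0.7 = 4.7 V and 8.5−0.7 = 7.8 V, which is impossible.
Assume only D2 conducts: V_N = 8.5 − 0.7 = 7.8 V, so I_R = 7.8/1.2 = 6.5 mA.
Check D1: its anode-to-cathode voltage is 5.4 − 7.8 = -2.4 V < 0.7 V, so it is off. The assumption is consistent.

Only D2 conducts; I_R ≈ 6.5 mA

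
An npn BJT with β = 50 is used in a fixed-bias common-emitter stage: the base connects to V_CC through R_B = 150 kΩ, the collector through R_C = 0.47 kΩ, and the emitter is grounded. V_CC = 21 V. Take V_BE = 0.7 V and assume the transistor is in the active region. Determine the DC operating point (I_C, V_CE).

I_C ≈ 6.8 mA, V_CE ≈ 18 V

Base loop: V_CC = I_B·R_B + V_BE, so I_B = (21 − 0.7)/150 kΩ = 0.135 mA.
In the active region I_C = β·I_B = 50 × 0.135 = 6.77 mA.
Collector loop: V_CE = V_CC − I_C·R_C = 21 − 6.77×0.47 = 17.8 V.
Since V_CE = 17.8 V > V_CE(sat) ≈ 0.2 V, the transistor is in the active region as assumed.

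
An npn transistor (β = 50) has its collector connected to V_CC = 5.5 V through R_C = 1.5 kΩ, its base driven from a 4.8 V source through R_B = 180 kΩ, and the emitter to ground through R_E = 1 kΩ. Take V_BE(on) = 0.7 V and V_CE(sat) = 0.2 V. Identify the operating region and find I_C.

Assume active. Base-emitter loop: I_B = (V_BB − V_BE)/(R_B + (β+1)R_E) = (4.8 − 0.7)/(180 + 51×1) = 0.0177 mA.
I_C = β·I_B = 50×0.0177 = 0.887 mA.
V_CE = V_CC − I_C·R_C − I_E·R_E = 5.5 − 0.887×1.5 − 0.905×1 = 3.26 V > V_CE(sat), so the active-region assumption holds.

active; I_C ≈ 0.89 mA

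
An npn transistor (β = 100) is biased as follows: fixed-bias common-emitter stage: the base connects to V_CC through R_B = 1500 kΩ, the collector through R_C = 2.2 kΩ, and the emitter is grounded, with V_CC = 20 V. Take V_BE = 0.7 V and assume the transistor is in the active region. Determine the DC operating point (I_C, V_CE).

I_C ≈ 1.3 mA, V_CE ≈ 17 V

Base loop: V_CC = I_B·R_B + V_BE, so I_B = (20 − 0.7)/1500 kΩ = 0.0129 mA.
In the active region I_C = β·I_B = 100 × 0.0129 = 1.29 mA.
Collector loop: V_CE = V_CC − I_C·R_C = 20 − 1.29×2.2 = 17.2 V.
Since V_CE = 17.2 V > V_CE(sat) ≈ 0.2 V, the transistor is in the active region as assumed.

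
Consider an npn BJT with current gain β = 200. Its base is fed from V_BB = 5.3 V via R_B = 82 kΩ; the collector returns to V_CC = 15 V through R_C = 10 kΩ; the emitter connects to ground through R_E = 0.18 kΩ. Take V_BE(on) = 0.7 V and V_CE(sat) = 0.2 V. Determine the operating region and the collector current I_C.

saturation; I_C ≈ 1.5 mA

Assume active: I_B = (5.3 − 0.7)/(82 + 201×0.18) = 0.0389 mA, I_C = β·I_B = 7.78 mA.
Then V_CE = 15 − 7.78×10 − 7.82×0.18 = -64.3 V < 0.2 V — the active assumption fails.
Re-solve with V_CE = 0.2 V. KCL at the emitter: V_E/R_E = (V_BB−0.7−V_E)/R_B + (V_CC−0.2−V_E)/R_C, giving V_E = 0.271 V.
I_C = (V_CC − 0.2 − V_E)/R_C = (14.8 − 0.271)/10 = 1.45 mA.
Check: I_B = (4.6 − 0.271)/82 = 0.0528 mA, and β·I_B = 10.6 mA > I_C, confirming saturation.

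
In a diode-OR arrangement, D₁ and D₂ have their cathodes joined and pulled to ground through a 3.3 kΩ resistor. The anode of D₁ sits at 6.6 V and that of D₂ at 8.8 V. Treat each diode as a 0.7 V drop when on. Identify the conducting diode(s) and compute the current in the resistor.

Assume both conduct. Then node N would need to be at both 6.6−0.7 = 5.9 V and 8.8−0.7 = 8.1 V, which is impossible.
Assume only D₂ conducts: V_N = 8.8 − 0.7 = 8.1 V, so I_R = 8.1/3.3 = 2.45 mA.
Check D₁: its anode-to-cathode voltage is 6.6 − 8.1 = -1.5 V < 0.7 V, so it is off. The assumption is consistent.

Only D₂ conducts; I_R ≈ 2.5 mA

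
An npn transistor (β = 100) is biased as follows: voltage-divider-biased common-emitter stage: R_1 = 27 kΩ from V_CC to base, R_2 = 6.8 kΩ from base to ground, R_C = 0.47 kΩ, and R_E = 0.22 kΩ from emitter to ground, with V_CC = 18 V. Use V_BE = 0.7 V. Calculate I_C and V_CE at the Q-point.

Thevenize the base divider: V_Th = V_CC·R_2/(R_1+R_2) = 18×6.8/33.8 = 3.62 V, R_Th = R_1‖R_2 = 5.43 kΩ.
Base-emitter loop: V_Th = I_B·R_Th + V_BE + (β+1)I_B·R_E, so I_B = (3.62 − 0.7) / (5.43 + 101×0.22) = 0.106 mA.
I_C = β·I_B = 100×0.106 = 10.6 mA, and I_E = (β+1)I_B = 10.7 mA.
V_CE = V_CC − I_C·R_C − I_E·R_E = 18 − 10.6×0.47 − 10.7×0.22 = 10.7 V.
V_CE = 10.7 V > 0.2 V confirms active-region operation.

I_C ≈ 11 mA, V_CE ≈ 11 V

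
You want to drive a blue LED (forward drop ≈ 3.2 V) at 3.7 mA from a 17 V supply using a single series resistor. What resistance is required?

R ≈ 3.7 kΩ

The resistor drops V_S − V_D = 17 − 3.2 = 13.8 V at 3.7 mA.
R = 13.8 V / 3.7 mA = 3.73 kΩ.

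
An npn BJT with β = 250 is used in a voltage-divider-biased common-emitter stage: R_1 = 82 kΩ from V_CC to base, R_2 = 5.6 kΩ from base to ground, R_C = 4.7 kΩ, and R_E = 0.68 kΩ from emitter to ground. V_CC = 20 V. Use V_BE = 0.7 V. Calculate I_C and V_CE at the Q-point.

I_C ≈ 0.82 mA, V_CE ≈ 16 V

Thevenize the base divider: V_Th = V_CC·R_2/(R_1+R_2) = 20×5.6/87.6 = 1.28 V, R_Th = R_1‖R_2 = 5.24 kΩ.
Base-emitter loop: V_Th = I_B·R_Th + V_BE + (β+1)I_B·R_E, so I_B = (1.28 − 0.7) / (5.24 + 251×0.68) = 0.00329 mA.
I_C = β·I_B = 250×0.00329 = 0.822 mA, and I_E = (β+1)I_B = 0.825 mA.
V_CE = V_CC − I_C·R_C − I_E·R_E = 20 − 0.822×4.7 − 0.825×0.68 = 15.6 V.
V_CE = 15.6 V > 0.2 V confirms active-region operation.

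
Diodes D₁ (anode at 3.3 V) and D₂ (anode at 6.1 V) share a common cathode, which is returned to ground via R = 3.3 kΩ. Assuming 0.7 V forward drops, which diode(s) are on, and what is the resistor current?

Assume both conduct. Then node N would need to be at both 3.3−0.7 = 2.6 V and 6.1−0.7 = 5.4 V, which is impossible.
Assume only D₂ conducts: V_N = 6.1 − 0.7 = 5.4 V, so I_R = 5.4/3.3 = 1.64 mA.
Check D₁: its anode-to-cathode voltage is 3.3 − 5.4 = -2.1 V < 0.7 V, so it is off. The assumption is consistent.

Only D₂ conducts; I_R ≈ 1.6 mA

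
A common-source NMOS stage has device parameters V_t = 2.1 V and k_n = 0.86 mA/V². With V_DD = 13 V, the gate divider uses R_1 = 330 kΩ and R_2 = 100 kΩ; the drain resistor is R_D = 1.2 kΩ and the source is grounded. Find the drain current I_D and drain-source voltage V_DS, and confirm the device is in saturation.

I_D ≈ 0.37 mA, V_DS ≈ 13 V

V_G = V_DD·R_2/(R_1+R_2) = 13×100/430 = 3.02 V. With the source grounded, V_GS = V_G = 3.02 V.
Assume saturation: I_D = (k_n/2)(V_GS − V_t)² = (0.86/2)×(3.02 − 2.1)² = 0.43×0.923² = 0.367 mA.
V_DS = V_DD − I_D·R_D = 13 − 0.367×1.2 = 12.6 V.
Saturation requires V_DS ≥ V_GS − V_t = 0.923 V; 12.6 ≥ 0.923 ✓.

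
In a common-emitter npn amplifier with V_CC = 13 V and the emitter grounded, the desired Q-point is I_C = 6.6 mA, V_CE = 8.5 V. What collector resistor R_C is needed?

Collector loop: V_CC = I_C·R_C + V_CE.
R_C = (V_CC − V_CE)/I_C = (13 − 8.5)/6.6 = 0.682 kΩ.

R_C ≈ 0.68 kΩ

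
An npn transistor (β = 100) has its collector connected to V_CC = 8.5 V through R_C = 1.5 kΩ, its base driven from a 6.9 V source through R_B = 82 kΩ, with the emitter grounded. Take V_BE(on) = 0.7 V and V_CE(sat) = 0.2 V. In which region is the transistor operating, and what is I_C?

Assume active: I_B = (6.9 − 0.7)/82 = 0.0756 mA, giving I_C = β·I_B = 7.56 mA.
But then V_CE = 8.5 − 7.56×1.5 = -2.84 V < V_CE(sat) = 0.2 V — impossible in the active region.
So the transistor is saturated. With V_CE = 0.2 V, I_C = (V_CC − 0.2)/R_C = 8.3/1.5 = 5.53 mA.
Check: β·I_B = 7.56 mA > I_C = 5.53 mA, confirming saturation.

saturation; I_C ≈ 5.5 mA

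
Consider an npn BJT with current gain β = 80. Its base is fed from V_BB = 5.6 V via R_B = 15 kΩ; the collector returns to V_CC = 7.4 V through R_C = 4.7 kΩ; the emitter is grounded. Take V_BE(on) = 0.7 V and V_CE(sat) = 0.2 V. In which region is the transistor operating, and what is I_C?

Assume active: I_B = (5.6 − 0.7)/15 = 0.327 mA, giving I_C = β·I_B = 26.1 mA.
But then V_CE = 7.4 − 26.1×4.7 = -115 V < V_CE(sat) = 0.2 V — impossible in the active region.
So the transistor is saturated. With V_CE = 0.2 V, I_C = (V_CC − 0.2)/R_C = 7.2/4.7 = 1.53 mA.
Check: β·I_B = 26.1 mA > I_C = 1.53 mA, confirming saturation.

saturation; I_C ≈ 1.5 mA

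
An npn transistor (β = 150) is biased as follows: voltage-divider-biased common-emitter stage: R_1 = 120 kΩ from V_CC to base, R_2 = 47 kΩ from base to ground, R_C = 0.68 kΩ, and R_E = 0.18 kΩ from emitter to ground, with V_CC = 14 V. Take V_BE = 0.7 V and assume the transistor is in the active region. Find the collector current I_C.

I_C ≈ 8 mA

Thevenize the base divider: V_Th = V_CC·R_2/(R_1+R_2) = 14×47/167 = 3.94 V, R_Th = R_1‖R_2 = 33.8 kΩ.
Base-emitter loop: V_Th = I_B·R_Th + V_BE + (β+1)I_B·R_E, so I_B = (3.94 − 0.7) / (33.8 + 151×0.18) = 0.0532 mA.
I_C = β·I_B = 150×0.0532 = 7.97 mA, and I_E = (β+1)I_B = 8.03 mA.
V_CE = V_CC − I_C·R_C − I_E·R_E = 14 − 7.97×0.68 − 8.03×0.18 = 7.13 V.
V_CE = 7.13 V > 0.2 V confirms active-region operation.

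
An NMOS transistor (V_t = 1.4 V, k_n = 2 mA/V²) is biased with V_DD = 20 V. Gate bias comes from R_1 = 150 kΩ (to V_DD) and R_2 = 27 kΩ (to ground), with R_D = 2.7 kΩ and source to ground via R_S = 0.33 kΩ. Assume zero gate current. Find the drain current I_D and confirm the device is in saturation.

I_D ≈ 1.4 mA

V_G = V_DD·R_2/(R_1+R_2) = 20×27/177 = 3.05 V.
Assume saturation: I_D = (k_n/2)(V_GS − V_t)² with V_GS = V_G − I_D·R_S = 3.05 − 0.33·I_D.
Substituting gives 0.109·I_D² − 2.09·I_D + 2.73 = 0, with roots I_D = 1.41 or 17.8 mA.
The root I_D = 17.8 mA gives V_GS = -2.82 V ≤ V_t, so take I_D = 1.41 mA.
Then V_GS = 2.59 V and V_DS = V_DD − I_D(R_D+R_S) = 20 − 1.41×3.03 = 15.7 V.
Saturation requires V_DS ≥ V_GS − V_t = 1.19 V; 15.7 ≥ 1.19 ✓.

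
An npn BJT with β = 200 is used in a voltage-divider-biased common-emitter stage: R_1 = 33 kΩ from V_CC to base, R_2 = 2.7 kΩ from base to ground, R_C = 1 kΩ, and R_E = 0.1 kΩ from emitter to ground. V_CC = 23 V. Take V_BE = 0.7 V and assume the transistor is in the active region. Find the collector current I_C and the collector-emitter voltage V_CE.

I_C ≈ 9.2 mA, V_CE ≈ 13 V

Thevenize the base divider: V_Th = V_CC·R_2/(R_1+R_2) = 23×2.7/35.7 = 1.74 V, R_Th = R_1‖R_2 = 2.5 kΩ.
Base-emitter loop: V_Th = I_B·R_Th + V_BE + (β+1)I_B·R_E, so I_B = (1.74 − 0.7) / (2.5 + 201×0.1) = 0.046 mA.
I_C = β·I_B = 200×0.046 = 9.2 mA, and I_E = (β+1)I_B = 9.25 mA.
V_CE = V_CC − I_C·R_C − I_E·R_E = 23 − 9.2×1 − 9.25×0.1 = 12.9 V.
V_CE = 12.9 V > 0.2 V confirms active-region operation.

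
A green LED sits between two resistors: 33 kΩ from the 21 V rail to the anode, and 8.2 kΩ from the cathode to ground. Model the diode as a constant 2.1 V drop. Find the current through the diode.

The two resistors are in series with the diode, so KVL gives 21 = I·33 + 2.1 + I·8.2.
I = (21 − 2.1) / (33 + 8.2) kΩ = 18.9 / 41.2 = 0.459 mA.

I ≈ 0.46 mA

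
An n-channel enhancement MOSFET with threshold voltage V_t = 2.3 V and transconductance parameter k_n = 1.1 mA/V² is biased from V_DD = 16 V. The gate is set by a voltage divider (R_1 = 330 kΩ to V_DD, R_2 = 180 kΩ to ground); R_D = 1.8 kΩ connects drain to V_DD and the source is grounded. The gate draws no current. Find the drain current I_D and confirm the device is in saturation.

V_G = V_DD·R_2/(R_1+R_2) = 16×180/510 = 5.65 V. With the source grounded, V_GS = V_G = 5.65 V.
Assume saturation: I_D = (k_n/2)(V_GS − V_t)² = (1.1/2)×(5.65 − 2.3)² = 0.55×3.35² = 6.16 mA.
V_DS = V_DD − I_D·R_D = 16 − 6.16×1.8 = 4.91 V.
Saturation requires V_DS ≥ V_GS − V_t = 3.35 V; 4.91 ≥ 3.35 ✓.

I_D ≈ 6.2 mA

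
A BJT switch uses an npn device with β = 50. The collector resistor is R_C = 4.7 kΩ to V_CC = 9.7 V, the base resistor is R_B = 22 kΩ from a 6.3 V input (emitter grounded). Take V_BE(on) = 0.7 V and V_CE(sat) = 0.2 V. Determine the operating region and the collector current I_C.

Assume active: I_B = (6.3 − 0.7)/22 = 0.255 mA, giving I_C = β·I_B = 12.7 mA.
But then V_CE = 9.7 − 12.7×4.7 = -50.1 V < V_CE(sat) = 0.2 V — impossible in the active region.
So the transistor is saturated. With V_CE = 0.2 V, I_C = (V_CC − 0.2)/R_C = 9.5/4.7 = 2.02 mA.
Check: β·I_B = 12.7 mA > I_C = 2.02 mA, confirming saturation.

saturation; I_C ≈ 2 mA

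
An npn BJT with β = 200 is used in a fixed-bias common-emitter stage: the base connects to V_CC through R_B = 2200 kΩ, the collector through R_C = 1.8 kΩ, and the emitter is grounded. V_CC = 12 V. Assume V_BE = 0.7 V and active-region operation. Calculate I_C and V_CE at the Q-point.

I_C ≈ 1 mA, V_CE ≈ 10 V

Base loop: V_CC = I_B·R_B + V_BE, so I_B = (12 − 0.7)/2200 kΩ = 0.00514 mA.
In the active region I_C = β·I_B = 200 × 0.00514 = 1.03 mA.
Collector loop: V_CE = V_CC − I_C·R_C = 12 − 1.03×1.8 = 10.2 V.
Since V_CE = 10.2 V > V_CE(sat) ≈ 0.2 V, the transistor is in the active region as assumed.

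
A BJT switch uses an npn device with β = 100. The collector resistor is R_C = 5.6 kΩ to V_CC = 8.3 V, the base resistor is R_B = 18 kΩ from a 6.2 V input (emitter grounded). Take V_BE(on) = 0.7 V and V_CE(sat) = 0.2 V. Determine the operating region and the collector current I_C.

saturation; I_C ≈ 1.4 mA

Assume active: I_B = (6.2 − 0.7)/18 = 0.306 mA, giving I_C = β·I_B = 30.6 mA.
But then V_CE = 8.3 − 30.6×5.6 = -163 V < V_CE(sat) = 0.2 V — impossible in the active region.
So the transistor is saturated. With V_CE = 0.2 V, I_C = (V_CC − 0.2)/R_C = 8.1/5.6 = 1.45 mA.
Check: β·I_B = 30.6 mA > I_C = 1.45 mA, confirming saturation.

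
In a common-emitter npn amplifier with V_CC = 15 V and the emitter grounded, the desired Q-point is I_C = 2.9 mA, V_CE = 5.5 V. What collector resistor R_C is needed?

Collector loop: V_CC = I_C·R_C + V_CE.
R_C = (V_CC − V_CE)/I_C = (15 − 5.5)/2.9 = 3.28 kΩ.

R_C ≈ 3.3 kΩ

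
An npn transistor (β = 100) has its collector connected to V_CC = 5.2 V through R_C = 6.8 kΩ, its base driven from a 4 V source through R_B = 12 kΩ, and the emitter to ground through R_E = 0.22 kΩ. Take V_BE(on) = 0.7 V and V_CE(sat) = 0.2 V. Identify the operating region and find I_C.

saturation; I_C ≈ 0.7 mA

Assume active: I_B = (4 − 0.7)/(12 + 101×0.22) = 0.0964 mA, I_C = β·I_B = 9.64 mA.
Then V_CE = 5.2 − 9.64×6.8 − 9.74×0.22 = -62.5 V < 0.2 V — the active assumption fails.
Re-solve with V_CE = 0.2 V. KCL at the emitter: V_E/R_E = (V_BB−0.7−V_E)/R_B + (V_CC−0.2−V_E)/R_C, giving V_E = 0.212 V.
I_C = (V_CC − 0.2 − V_E)/R_C = (5 − 0.212)/6.8 = 0.704 mA.
Check: I_B = (3.3 − 0.212)/12 = 0.257 mA, and β·I_B = 25.7 mA > I_C, confirming saturation.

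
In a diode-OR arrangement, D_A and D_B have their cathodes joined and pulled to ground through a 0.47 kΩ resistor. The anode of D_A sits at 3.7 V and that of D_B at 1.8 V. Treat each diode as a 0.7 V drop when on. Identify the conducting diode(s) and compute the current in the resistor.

Only D_A conducts; I_R ≈ 6.4 mA

Assume both conduct. Then node N would need to be at both 3.7−0.7 = 3 V and 1.8−0.7 = 1.1 V, which is impossible.
Assume only D_A conducts: V_N = 3.7 − 0.7 = 3 V, so I_R = 3/0.47 = 6.38 mA.
Check D_B: its anode-to-cathode voltage is 1.8 − 3 = -1.2 V < 0.7 V, so it is off. The assumption is consistent.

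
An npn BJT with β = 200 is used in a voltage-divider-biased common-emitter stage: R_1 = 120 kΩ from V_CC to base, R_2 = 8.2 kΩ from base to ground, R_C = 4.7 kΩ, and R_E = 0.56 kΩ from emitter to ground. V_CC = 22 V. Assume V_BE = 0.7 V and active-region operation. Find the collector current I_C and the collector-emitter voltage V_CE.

I_C ≈ 1.2 mA, V_CE ≈ 16 V

Thevenize the base divider: V_Th = V_CC·R_2/(R_1+R_2) = 22×8.2/128 = 1.41 V, R_Th = R_1‖R_2 = 7.68 kΩ.
Base-emitter loop: V_Th = I_B·R_Th + V_BE + (β+1)I_B·R_E, so I_B = (1.41 − 0.7) / (7.68 + 201×0.56) = 0.00588 mA.
I_C = β·I_B = 200×0.00588 = 1.18 mA, and I_E = (β+1)I_B = 1.18 mA.
V_CE = V_CC − I_C·R_C − I_E·R_E = 22 − 1.18×4.7 − 1.18×0.56 = 15.8 V.
V_CE = 15.8 V > 0.2 V confirms active-region operation.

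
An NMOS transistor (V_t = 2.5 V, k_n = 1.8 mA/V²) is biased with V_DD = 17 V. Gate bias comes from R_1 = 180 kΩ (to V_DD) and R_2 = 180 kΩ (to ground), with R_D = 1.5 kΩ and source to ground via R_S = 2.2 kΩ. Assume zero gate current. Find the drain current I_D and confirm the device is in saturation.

I_D ≈ 2 mA

V_G = V_DD·R_2/(R_1+R_2) = 17×180/360 = 8.5 V.
Assume saturation: I_D = (k_n/2)(V_GS − V_t)² with V_GS = V_G − I_D·R_S = 8.5 − 2.2·I_D.
Substituting gives 4.36·I_D² − 24.8·I_D + 32.4 = 0, with roots I_D = 2.04 or 3.64 mA.
The root I_D = 3.64 mA gives V_GS = 0.488 V ≤ V_t, so take I_D = 2.04 mA.
Then V_GS = 4.01 V and V_DS = V_DD − I_D(R_D+R_S) = 17 − 2.04×3.7 = 9.44 V.
Saturation requires V_DS ≥ V_GS − V_t = 1.51 V; 9.44 ≥ 1.51 ✓.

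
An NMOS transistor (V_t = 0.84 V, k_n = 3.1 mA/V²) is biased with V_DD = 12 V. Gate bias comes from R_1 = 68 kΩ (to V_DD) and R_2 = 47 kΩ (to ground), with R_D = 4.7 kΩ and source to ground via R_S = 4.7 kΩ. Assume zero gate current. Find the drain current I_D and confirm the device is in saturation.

I_D ≈ 0.72 mA

V_G = V_DD·R_2/(R_1+R_2) = 12×47/115 = 4.9 V.
Assume saturation: I_D = (k_n/2)(V_GS − V_t)² with V_GS = V_G − I_D·R_S = 4.9 − 4.7·I_D.
Substituting gives 34.2·I_D² − 60.2·I_D + 25.6 = 0, with roots I_D = 0.72 or 1.04 mA.
The root I_D = 1.04 mA gives V_GS = 0.0213 V ≤ V_t, so take I_D = 0.72 mA.
Then V_GS = 1.52 V and V_DS = V_DD − I_D(R_D+R_S) = 12 − 0.72×9.4 = 5.23 V.
Saturation requires V_DS ≥ V_GS − V_t = 0.681 V; 5.23 ≥ 0.681 ✓.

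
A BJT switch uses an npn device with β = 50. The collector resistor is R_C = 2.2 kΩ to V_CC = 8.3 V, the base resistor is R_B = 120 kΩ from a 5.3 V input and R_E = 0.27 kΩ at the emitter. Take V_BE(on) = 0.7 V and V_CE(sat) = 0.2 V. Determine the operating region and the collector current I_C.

active; I_C ≈ 1.7 mA

Assume active. Base-emitter loop: I_B = (V_BB − V_BE)/(R_B + (β+1)R_E) = (5.3 − 0.7)/(120 + 51×0.27) = 0.0344 mA.
I_C = β·I_B = 50×0.0344 = 1.72 mA.
V_CE = V_CC − I_C·R_C − I_E·R_E = 8.3 − 1.72×2.2 − 1.75×0.27 = 4.04 V > V_CE(sat), so the active-region assumption holds.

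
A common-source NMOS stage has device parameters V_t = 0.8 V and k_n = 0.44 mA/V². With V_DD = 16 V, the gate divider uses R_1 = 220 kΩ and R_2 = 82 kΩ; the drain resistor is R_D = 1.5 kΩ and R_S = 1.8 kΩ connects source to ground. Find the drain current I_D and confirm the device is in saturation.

V_G = V_DD·R_2/(R_1+R_2) = 16×82/302 = 4.34 V.
Assume saturation: I_D = (k_n/2)(V_GS − V_t)² with V_GS = V_G − I_D·R_S = 4.34 − 1.8·I_D.
Substituting gives 0.713·I_D² − 3.81·I_D + 2.76 = 0, with roots I_D = 0.867 or 4.47 mA.
The root I_D = 4.47 mA gives V_GS = -3.71 V ≤ V_t, so take I_D = 0.867 mA.
Then V_GS = 2.78 V and V_DS = V_DD − I_D(R_D+R_S) = 16 − 0.867×3.3 = 13.1 V.
Saturation requires V_DS ≥ V_GS − V_t = 1.98 V; 13.1 ≥ 1.98 ✓.

I_D ≈ 0.87 mA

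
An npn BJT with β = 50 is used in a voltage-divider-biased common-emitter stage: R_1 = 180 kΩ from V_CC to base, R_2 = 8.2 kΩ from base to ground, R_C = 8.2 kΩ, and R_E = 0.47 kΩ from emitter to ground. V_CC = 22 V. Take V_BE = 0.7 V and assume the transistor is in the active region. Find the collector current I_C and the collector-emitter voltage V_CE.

I_C ≈ 0.41 mA, V_CE ≈ 18 V

Thevenize the base divider: V_Th = V_CC·R_2/(R_1+R_2) = 22×8.2/188 = 0.959 V, R_Th = R_1‖R_2 = 7.84 kΩ.
Base-emitter loop: V_Th = I_B·R_Th + V_BE + (β+1)I_B·R_E, so I_B = (0.959 − 0.7) / (7.84 + 51×0.47) = 0.00813 mA.
I_C = β·I_B = 50×0.00813 = 0.406 mA, and I_E = (β+1)I_B = 0.414 mA.
V_CE = V_CC − I_C·R_C − I_E·R_E = 22 − 0.406×8.2 − 0.414×0.47 = 18.5 V.
V_CE = 18.5 V > 0.2 V confirms active-region operation.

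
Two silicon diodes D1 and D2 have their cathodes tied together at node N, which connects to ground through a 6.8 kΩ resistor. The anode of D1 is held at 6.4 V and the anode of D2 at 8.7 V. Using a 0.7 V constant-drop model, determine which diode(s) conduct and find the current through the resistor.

Only D2 conducts; I_R ≈ 1.2 mA

Assume both conduct. Then node N would need to be at both 6.4−0.7 = 5.7 V and 8.7−0.7 = 8 V, which is impossible.
Assume only D2 conducts: V_N = 8.7 − 0.7 = 8 V, so I_R = 8/6.8 = 1.18 mA.
Check D1: its anode-to-cathode voltage is 6.4 − 8 = -1.6 V < 0.7 V, so it is off. The assumption is consistent.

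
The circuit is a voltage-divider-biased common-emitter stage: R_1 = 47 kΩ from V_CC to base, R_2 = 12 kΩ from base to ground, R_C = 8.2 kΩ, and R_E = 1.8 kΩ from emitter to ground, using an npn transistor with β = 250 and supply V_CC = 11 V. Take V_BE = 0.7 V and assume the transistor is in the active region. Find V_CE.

V_CE ≈ 2.7 V

Thevenize the base divider: V_Th = V_CC·R_2/(R_1+R_2) = 11×12/59 = 2.24 V, R_Th = R_1‖R_2 = 9.56 kΩ.
Base-emitter loop: V_Th = I_B·R_Th + V_BE + (β+1)I_B·R_E, so I_B = (2.24 − 0.7) / (9.56 + 251×1.8) = 0.00333 mA.
I_C = β·I_B = 250×0.00333 = 0.833 mA, and I_E = (β+1)I_B = 0.836 mA.
V_CE = V_CC − I_C·R_C − I_E·R_E = 11 − 0.833×8.2 − 0.836×1.8 = 2.66 V.
V_CE = 2.66 V > 0.2 V confirms active-region operation.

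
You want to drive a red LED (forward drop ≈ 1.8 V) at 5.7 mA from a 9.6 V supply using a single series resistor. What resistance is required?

The resistor drops V_S − V_D = 9.6 − 1.8 = 7.8 V at 5.7 mA.
R = 7.8 V / 5.7 mA = 1.37 kΩ.

R ≈ 1.4 kΩ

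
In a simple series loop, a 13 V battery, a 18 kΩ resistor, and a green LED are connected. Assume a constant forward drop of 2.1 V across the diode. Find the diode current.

KVL around the loop: 13 = V_D + I·R = 2.1 + I × 18 kΩ.
So I = (13 − 2.1) / 18 kΩ = 10.9 / 18 = 0.606 mA.

I ≈ 0.61 mA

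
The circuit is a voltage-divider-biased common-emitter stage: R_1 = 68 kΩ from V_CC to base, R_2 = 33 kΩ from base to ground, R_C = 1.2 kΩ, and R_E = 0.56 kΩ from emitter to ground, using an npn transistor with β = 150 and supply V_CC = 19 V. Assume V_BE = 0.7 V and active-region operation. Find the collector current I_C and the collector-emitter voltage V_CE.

I_C ≈ 7.7 mA, V_CE ≈ 5.4 V

Thevenize the base divider: V_Th = V_CC·R_2/(R_1+R_2) = 19×33/101 = 6.21 V, R_Th = R_1‖R_2 = 22.2 kΩ.
Base-emitter loop: V_Th = I_B·R_Th + V_BE + (β+1)I_B·R_E, so I_B = (6.21 − 0.7) / (22.2 + 151×0.56) = 0.0516 mA.
I_C = β·I_B = 150×0.0516 = 7.74 mA, and I_E = (β+1)I_B = 7.79 mA.
V_CE = V_CC − I_C·R_C − I_E·R_E = 19 − 7.74×1.2 − 7.79×0.56 = 5.35 V.
V_CE = 5.35 V > 0.2 V confirms active-region operation.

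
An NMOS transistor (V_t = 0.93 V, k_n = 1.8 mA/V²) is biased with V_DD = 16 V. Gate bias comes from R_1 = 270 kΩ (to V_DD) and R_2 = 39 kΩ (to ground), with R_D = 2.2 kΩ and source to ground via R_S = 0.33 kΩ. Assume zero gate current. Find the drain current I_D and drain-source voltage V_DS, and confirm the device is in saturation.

I_D ≈ 0.68 mA, V_DS ≈ 14 V

V_G = V_DD·R_2/(R_1+R_2) = 16×39/309 = 2.02 V.
Assume saturation: I_D = (k_n/2)(V_GS − V_t)² with V_GS = V_G − I_D·R_S = 2.02 − 0.33·I_D.
Substituting gives 0.098·I_D² − 1.65·I_D + 1.07 = 0, with roots I_D = 0.676 or 16.1 mA.
The root I_D = 16.1 mA gives V_GS = -3.3 V ≤ V_t, so take I_D = 0.676 mA.
Then V_GS = 1.8 V and V_DS = V_DD − I_D(R_D+R_S) = 16 − 0.676×2.53 = 14.3 V.
Saturation requires V_DS ≥ V_GS − V_t = 0.866 V; 14.3 ≥ 0.866 ✓.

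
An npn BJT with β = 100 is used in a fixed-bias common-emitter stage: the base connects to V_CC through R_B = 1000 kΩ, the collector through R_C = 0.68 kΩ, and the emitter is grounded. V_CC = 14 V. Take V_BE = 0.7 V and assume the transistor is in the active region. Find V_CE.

V_CE ≈ 13 V

Base loop: V_CC = I_B·R_B + V_BE, so I_B = (14 − 0.7)/1000 kΩ = 0.0133 mA.
In the active region I_C = β·I_B = 100 × 0.0133 = 1.33 mA.
Collector loop: V_CE = V_CC − I_C·R_C = 14 − 1.33×0.68 = 13.1 V.
Since V_CE = 13.1 V > V_CE(sat) ≈ 0.2 V, the transistor is in the active region as assumed.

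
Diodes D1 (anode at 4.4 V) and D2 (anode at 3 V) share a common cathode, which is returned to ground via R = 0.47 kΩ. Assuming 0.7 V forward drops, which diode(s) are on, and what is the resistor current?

Only D1 conducts; I_R ≈ 7.9 mA

Assume both conduct. Then node N would need to be at both 4.4−0.7 = 3.7 V and 3−0.7 = 2.3 V, which is impossible.
Assume only D1 conducts: V_N = 4.4 − 0.7 = 3.7 V, so I_R = 3.7/0.47 = 7.87 mA.
Check D2: its anode-to-cathode voltage is 3 − 3.7 = -0.7 V < 0.7 V, so it is off. The assumption is consistent.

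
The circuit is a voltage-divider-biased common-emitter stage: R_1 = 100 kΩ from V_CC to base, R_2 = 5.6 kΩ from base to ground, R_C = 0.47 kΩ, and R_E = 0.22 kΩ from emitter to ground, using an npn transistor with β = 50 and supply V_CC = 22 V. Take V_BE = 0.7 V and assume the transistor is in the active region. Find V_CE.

V_CE ≈ 21 V

Thevenize the base divider: V_Th = V_CC·R_2/(R_1+R_2) = 22×5.6/106 = 1.17 V, R_Th = R_1‖R_2 = 5.3 kΩ.
Base-emitter loop: V_Th = I_B·R_Th + V_BE + (β+1)I_B·R_E, so I_B = (1.17 − 0.7) / (5.3 + 51×0.22) = 0.0282 mA.
I_C = β·I_B = 50×0.0282 = 1.41 mA, and I_E = (β+1)I_B = 1.44 mA.
V_CE = V_CC − I_C·R_C − I_E·R_E = 22 − 1.41×0.47 − 1.44×0.22 = 21 V.
V_CE = 21 V > 0.2 V confirms active-region operation.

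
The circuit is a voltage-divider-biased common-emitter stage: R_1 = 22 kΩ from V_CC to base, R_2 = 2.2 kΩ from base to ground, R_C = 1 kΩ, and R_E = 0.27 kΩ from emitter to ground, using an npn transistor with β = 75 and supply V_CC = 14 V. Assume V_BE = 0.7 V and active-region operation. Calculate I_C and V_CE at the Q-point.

I_C ≈ 1.9 mA, V_CE ≈ 12 V

Thevenize the base divider: V_Th = V_CC·R_2/(R_1+R_2) = 14×2.2/24.2 = 1.27 V, R_Th = R_1‖R_2 = 2 kΩ.
Base-emitter loop: V_Th = I_B·R_Th + V_BE + (β+1)I_B·R_E, so I_B = (1.27 − 0.7) / (2 + 76×0.27) = 0.0254 mA.
I_C = β·I_B = 75×0.0254 = 1.91 mA, and I_E = (β+1)I_B = 1.93 mA.
V_CE = V_CC − I_C·R_C − I_E·R_E = 14 − 1.91×1 − 1.93×0.27 = 11.6 V.
V_CE = 11.6 V > 0.2 V confirms active-region operation.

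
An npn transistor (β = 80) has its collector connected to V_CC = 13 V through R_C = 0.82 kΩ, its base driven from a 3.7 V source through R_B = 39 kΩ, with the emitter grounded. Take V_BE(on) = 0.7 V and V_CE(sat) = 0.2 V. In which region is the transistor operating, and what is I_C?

Assume active. Base-emitter loop: I_B = (V_BB − V_BE)/R_B = (3.7 − 0.7)/39 = 0.0769 mA.
I_C = β·I_B = 80×0.0769 = 6.15 mA.
V_CE = V_CC − I_C·R_C = 13 − 6.15×0.82 = 7.95 V > V_CE(sat), so the active-region assumption holds.

active; I_C ≈ 6.2 mA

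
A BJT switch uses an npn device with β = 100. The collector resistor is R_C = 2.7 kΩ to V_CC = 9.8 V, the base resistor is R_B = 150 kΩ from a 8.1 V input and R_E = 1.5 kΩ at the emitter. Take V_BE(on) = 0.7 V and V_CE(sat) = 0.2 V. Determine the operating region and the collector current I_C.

saturation; I_C ≈ 2.3 mA

Assume active: I_B = (8.1 − 0.7)/(150 + 101×1.5) = 0.0245 mA, I_C = β·I_B = 2.45 mA.
Then V_CE = 9.8 − 2.45×2.7 − 2.48×1.5 = -0.545 V < 0.2 V — the active assumption fails.
Re-solve with V_CE = 0.2 V. KCL at the emitter: V_E/R_E = (V_BB−0.7−V_E)/R_B + (V_CC−0.2−V_E)/R_C, giving V_E = 3.45 V.
I_C = (V_CC − 0.2 − V_E)/R_C = (9.6 − 3.45)/2.7 = 2.28 mA.
Check: I_B = (7.4 − 3.45)/150 = 0.0263 mA, and β·I_B = 2.63 mA > I_C, confirming saturation.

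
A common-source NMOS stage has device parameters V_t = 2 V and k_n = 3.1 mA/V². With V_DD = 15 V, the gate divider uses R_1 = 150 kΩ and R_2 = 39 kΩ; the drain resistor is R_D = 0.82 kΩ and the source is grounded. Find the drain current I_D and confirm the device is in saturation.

I_D ≈ 1.9 mA

V_G = V_DD·R_2/(R_1+R_2) = 15×39/189 = 3.1 V. With the source grounded, V_GS = V_G = 3.1 V.
Assume saturation: I_D = (k_n/2)(V_GS − V_t)² = (3.1/2)×(3.1 − 2)² = 1.55×1.1² = 1.86 mA.
V_DS = V_DD − I_D·R_D = 15 − 1.86×0.82 = 13.5 V.
Saturation requires V_DS ≥ V_GS − V_t = 1.1 V; 13.5 ≥ 1.1 ✓.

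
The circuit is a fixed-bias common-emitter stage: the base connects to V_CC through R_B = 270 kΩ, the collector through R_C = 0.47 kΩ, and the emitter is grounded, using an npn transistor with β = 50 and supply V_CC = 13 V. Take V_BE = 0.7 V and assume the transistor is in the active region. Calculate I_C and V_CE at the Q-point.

Base loop: V_CC = I_B·R_B + V_BE, so I_B = (13 − 0.7)/270 kΩ = 0.0456 mA.
In the active region I_C = β·I_B = 50 × 0.0456 = 2.28 mA.
Collector loop: V_CE = V_CC − I_C·R_C = 13 − 2.28×0.47 = 11.9 V.
Since V_CE = 11.9 V > V_CE(sat) ≈ 0.2 V, the transistor is in the active region as assumed.

I_C ≈ 2.3 mA, V_CE ≈ 12 V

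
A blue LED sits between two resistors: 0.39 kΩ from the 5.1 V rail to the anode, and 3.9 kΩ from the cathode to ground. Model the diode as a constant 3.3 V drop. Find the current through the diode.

The two resistors are in series with the diode, so KVL gives 5.1 = I·0.39 + 3.3 + I·3.9.
I = (5.1 − 3.3) / (0.39 + 3.9) kΩ = 1.8 / 4.29 = 0.42 mA.

I ≈ 0.42 mA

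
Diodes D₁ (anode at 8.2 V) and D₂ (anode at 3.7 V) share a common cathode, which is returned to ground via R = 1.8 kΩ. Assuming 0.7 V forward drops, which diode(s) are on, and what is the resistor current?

Only D₁ conducts; I_R ≈ 4.2 mA

Assume both conduct. Then node N would need to be at both 8.2−0.7 = 7.5 V and 3.7−0.7 = 3 V, which is impossible.
Assume only D₁ conducts: V_N = 8.2 − 0.7 = 7.5 V, so I_R = 7.5/1.8 = 4.17 mA.
Check D₂: its anode-to-cathode voltage is 3.7 − 7.5 = -3.8 V < 0.7 V, so it is off. The assumption is consistent.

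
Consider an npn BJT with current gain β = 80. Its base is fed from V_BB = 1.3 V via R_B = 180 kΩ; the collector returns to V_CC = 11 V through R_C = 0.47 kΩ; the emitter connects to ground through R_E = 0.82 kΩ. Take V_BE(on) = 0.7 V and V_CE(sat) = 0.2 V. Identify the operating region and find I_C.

active; I_C ≈ 0.19 mA

Assume active. Base-emitter loop: I_B = (V_BB − V_BE)/(R_B + (β+1)R_E) = (1.3 − 0.7)/(180 + 81×0.82) = 0.00243 mA.
I_C = β·I_B = 80×0.00243 = 0.195 mA.
V_CE = V_CC − I_C·R_C − I_E·R_E = 11 − 0.195×0.47 − 0.197×0.82 = 10.7 V > V_CE(sat), so the active-region assumption holds.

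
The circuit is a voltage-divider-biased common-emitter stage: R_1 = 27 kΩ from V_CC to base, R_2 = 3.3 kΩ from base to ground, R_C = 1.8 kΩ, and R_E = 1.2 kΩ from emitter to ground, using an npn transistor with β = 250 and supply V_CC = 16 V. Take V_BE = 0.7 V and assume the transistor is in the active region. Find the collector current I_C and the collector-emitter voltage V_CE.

I_C ≈ 0.86 mA, V_CE ≈ 13 V

Thevenize the base divider: V_Th = V_CC·R_2/(R_1+R_2) = 16×3.3/30.3 = 1.74 V, R_Th = R_1‖R_2 = 2.94 kΩ.
Base-emitter loop: V_Th = I_B·R_Th + V_BE + (β+1)I_B·R_E, so I_B = (1.74 − 0.7) / (2.94 + 251×1.2) = 0.00343 mA.
I_C = β·I_B = 250×0.00343 = 0.857 mA, and I_E = (β+1)I_B = 0.86 mA.
V_CE = V_CC − I_C·R_C − I_E·R_E = 16 − 0.857×1.8 − 0.86×1.2 = 13.4 V.
V_CE = 13.4 V > 0.2 V confirms active-region operation.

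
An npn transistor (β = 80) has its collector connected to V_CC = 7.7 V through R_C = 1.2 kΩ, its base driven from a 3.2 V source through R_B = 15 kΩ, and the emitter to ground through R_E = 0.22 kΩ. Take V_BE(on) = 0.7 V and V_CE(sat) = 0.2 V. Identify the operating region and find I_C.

saturation; I_C ≈ 5.3 mA

Assume active: I_B = (3.2 − 0.7)/(15 + 81×0.22) = 0.0762 mA, I_C = β·I_B = 6.09 mA.
Then V_CE = 7.7 − 6.09×1.2 − 6.17×0.22 = -0.97 V < 0.2 V — the active assumption fails.
Re-solve with V_CE = 0.2 V. KCL at the emitter: V_E/R_E = (V_BB−0.7−V_E)/R_B + (V_CC−0.2−V_E)/R_C, giving V_E = 1.18 V.
I_C = (V_CC − 0.2 − V_E)/R_C = (7.5 − 1.18)/1.2 = 5.27 mA.
Check: I_B = (2.5 − 1.18)/15 = 0.0881 mA, and β·I_B = 7.05 mA > I_C, confirming saturation.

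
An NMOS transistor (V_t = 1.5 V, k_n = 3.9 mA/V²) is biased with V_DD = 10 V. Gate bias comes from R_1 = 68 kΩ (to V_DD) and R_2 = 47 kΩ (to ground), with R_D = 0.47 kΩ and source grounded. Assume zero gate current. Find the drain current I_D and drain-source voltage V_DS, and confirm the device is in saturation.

V_G = V_DD·R_2/(R_1+R_2) = 10×47/115 = 4.09 V. With the source grounded, V_GS = V_G = 4.09 V.
Assume saturation: I_D = (k_n/2)(V_GS − V_t)² = (3.9/2)×(4.09 − 1.5)² = 1.95×2.59² = 13.1 mA.
V_DS = V_DD − I_D·R_D = 10 − 13.1×0.47 = 3.87 V.
Saturation requires V_DS ≥ V_GS − V_t = 2.59 V; 3.87 ≥ 2.59 ✓.

I_D ≈ 13 mA, V_DS ≈ 3.9 V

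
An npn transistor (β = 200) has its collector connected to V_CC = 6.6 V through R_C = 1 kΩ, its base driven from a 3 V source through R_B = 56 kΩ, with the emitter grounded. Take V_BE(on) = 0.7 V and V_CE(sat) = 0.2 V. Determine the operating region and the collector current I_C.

saturation; I_C ≈ 6.4 mA

Assume active: I_B = (3 − 0.7)/56 = 0.0411 mA, giving I_C = β·I_B = 8.21 mA.
But then V_CE = 6.6 − 8.21×1 = -1.61 V < V_CE(sat) = 0.2 V — impossible in the active region.
So the transistor is saturated. With V_CE = 0.2 V, I_C = (V_CC − 0.2)/R_C = 6.4/1 = 6.4 mA.
Check: β·I_B = 8.21 mA > I_C = 6.4 mA, confirming saturation.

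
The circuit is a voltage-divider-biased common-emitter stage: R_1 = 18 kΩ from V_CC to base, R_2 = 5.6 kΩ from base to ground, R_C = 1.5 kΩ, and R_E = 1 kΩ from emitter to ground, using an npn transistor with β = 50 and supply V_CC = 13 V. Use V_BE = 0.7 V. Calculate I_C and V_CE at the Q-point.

Thevenize the base divider: V_Th = V_CC·R_2/(R_1+R_2) = 13×5.6/23.6 = 3.08 V, R_Th = R_1‖R_2 = 4.27 kΩ.
Base-emitter loop: V_Th = I_B·R_Th + V_BE + (β+1)I_B·R_E, so I_B = (3.08 − 0.7) / (4.27 + 51×1) = 0.0431 mA.
I_C = β·I_B = 50×0.0431 = 2.16 mA, and I_E = (β+1)I_B = 2.2 mA.
V_CE = V_CC − I_C·R_C − I_E·R_E = 13 − 2.16×1.5 − 2.2×1 = 7.56 V.
V_CE = 7.56 V > 0.2 V confirms active-region operation.

I_C ≈ 2.2 mA, V_CE ≈ 7.6 V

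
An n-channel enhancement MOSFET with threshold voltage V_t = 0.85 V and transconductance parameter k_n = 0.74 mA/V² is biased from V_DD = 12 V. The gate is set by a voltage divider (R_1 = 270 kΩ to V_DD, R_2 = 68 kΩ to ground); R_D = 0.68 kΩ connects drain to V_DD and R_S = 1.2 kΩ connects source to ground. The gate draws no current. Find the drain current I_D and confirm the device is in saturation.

V_G = V_DD·R_2/(R_1+R_2) = 12×68/338 = 2.41 V.
Assume saturation: I_D = (k_n/2)(V_GS − V_t)² with V_GS = V_G − I_D·R_S = 2.41 − 1.2·I_D.
Substituting gives 0.533·I_D² − 2.39·I_D + 0.905 = 0, with roots I_D = 0.418 or 4.07 mA.
The root I_D = 4.07 mA gives V_GS = -2.46 V ≤ V_t, so take I_D = 0.418 mA.
Then V_GS = 1.91 V and V_DS = V_DD − I_D(R_D+R_S) = 12 − 0.418×1.88 = 11.2 V.
Saturation requires V_DS ≥ V_GS − V_t = 1.06 V; 11.2 ≥ 1.06 ✓.

I_D ≈ 0.42 mA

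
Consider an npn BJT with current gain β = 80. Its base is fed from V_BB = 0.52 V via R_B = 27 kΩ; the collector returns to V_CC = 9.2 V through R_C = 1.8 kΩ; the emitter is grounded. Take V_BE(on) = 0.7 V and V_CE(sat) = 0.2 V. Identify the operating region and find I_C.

V_BB = 0.52 V ≤ V_BE(on) = 0.7 V, so the base-emitter junction is not forward biased.
The transistor is in cutoff: I_B = I_C = 0.

cutoff; I_C ≈ 0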